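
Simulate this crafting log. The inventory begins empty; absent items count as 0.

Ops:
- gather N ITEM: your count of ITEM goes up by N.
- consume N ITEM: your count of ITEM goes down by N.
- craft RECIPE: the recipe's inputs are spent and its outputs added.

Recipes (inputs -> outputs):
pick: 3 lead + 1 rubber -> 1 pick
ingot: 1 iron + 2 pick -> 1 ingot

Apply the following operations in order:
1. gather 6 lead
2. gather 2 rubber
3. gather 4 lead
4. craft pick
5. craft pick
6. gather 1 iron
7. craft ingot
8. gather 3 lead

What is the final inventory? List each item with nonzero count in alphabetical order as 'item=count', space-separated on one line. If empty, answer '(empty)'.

After 1 (gather 6 lead): lead=6
After 2 (gather 2 rubber): lead=6 rubber=2
After 3 (gather 4 lead): lead=10 rubber=2
After 4 (craft pick): lead=7 pick=1 rubber=1
After 5 (craft pick): lead=4 pick=2
After 6 (gather 1 iron): iron=1 lead=4 pick=2
After 7 (craft ingot): ingot=1 lead=4
After 8 (gather 3 lead): ingot=1 lead=7

Answer: ingot=1 lead=7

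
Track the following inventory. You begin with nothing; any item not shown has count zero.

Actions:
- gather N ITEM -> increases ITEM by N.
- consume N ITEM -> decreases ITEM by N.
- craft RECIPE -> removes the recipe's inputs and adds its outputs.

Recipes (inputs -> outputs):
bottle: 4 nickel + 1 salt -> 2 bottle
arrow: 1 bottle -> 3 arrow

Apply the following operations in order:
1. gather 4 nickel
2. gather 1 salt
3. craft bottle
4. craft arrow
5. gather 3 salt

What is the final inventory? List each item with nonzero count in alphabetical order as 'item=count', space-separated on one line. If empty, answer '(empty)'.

Answer: arrow=3 bottle=1 salt=3

Derivation:
After 1 (gather 4 nickel): nickel=4
After 2 (gather 1 salt): nickel=4 salt=1
After 3 (craft bottle): bottle=2
After 4 (craft arrow): arrow=3 bottle=1
After 5 (gather 3 salt): arrow=3 bottle=1 salt=3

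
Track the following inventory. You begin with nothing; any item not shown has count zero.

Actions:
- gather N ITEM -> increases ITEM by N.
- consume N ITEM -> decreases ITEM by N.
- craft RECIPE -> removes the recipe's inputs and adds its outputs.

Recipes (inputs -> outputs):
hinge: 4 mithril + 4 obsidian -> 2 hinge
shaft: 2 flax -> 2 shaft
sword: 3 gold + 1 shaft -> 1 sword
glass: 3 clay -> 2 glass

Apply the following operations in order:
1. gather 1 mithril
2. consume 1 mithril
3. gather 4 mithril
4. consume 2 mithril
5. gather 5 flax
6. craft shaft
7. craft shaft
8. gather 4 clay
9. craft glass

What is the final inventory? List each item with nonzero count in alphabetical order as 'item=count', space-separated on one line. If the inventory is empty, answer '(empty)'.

Answer: clay=1 flax=1 glass=2 mithril=2 shaft=4

Derivation:
After 1 (gather 1 mithril): mithril=1
After 2 (consume 1 mithril): (empty)
After 3 (gather 4 mithril): mithril=4
After 4 (consume 2 mithril): mithril=2
After 5 (gather 5 flax): flax=5 mithril=2
After 6 (craft shaft): flax=3 mithril=2 shaft=2
After 7 (craft shaft): flax=1 mithril=2 shaft=4
After 8 (gather 4 clay): clay=4 flax=1 mithril=2 shaft=4
After 9 (craft glass): clay=1 flax=1 glass=2 mithril=2 shaft=4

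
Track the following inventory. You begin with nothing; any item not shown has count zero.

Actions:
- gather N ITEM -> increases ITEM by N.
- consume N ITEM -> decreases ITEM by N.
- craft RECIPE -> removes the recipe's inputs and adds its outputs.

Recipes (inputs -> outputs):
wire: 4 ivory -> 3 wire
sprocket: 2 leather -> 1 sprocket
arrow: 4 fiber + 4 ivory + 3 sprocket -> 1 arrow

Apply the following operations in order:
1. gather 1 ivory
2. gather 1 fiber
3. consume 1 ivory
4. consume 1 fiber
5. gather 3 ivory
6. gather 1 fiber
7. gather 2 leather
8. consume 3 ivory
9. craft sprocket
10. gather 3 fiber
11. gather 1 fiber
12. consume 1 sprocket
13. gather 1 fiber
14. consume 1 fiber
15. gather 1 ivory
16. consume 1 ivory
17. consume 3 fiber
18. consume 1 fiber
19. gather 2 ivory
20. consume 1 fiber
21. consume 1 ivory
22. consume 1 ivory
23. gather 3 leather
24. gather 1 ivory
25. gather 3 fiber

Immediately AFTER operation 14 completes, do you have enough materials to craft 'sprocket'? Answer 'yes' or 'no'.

After 1 (gather 1 ivory): ivory=1
After 2 (gather 1 fiber): fiber=1 ivory=1
After 3 (consume 1 ivory): fiber=1
After 4 (consume 1 fiber): (empty)
After 5 (gather 3 ivory): ivory=3
After 6 (gather 1 fiber): fiber=1 ivory=3
After 7 (gather 2 leather): fiber=1 ivory=3 leather=2
After 8 (consume 3 ivory): fiber=1 leather=2
After 9 (craft sprocket): fiber=1 sprocket=1
After 10 (gather 3 fiber): fiber=4 sprocket=1
After 11 (gather 1 fiber): fiber=5 sprocket=1
After 12 (consume 1 sprocket): fiber=5
After 13 (gather 1 fiber): fiber=6
After 14 (consume 1 fiber): fiber=5

Answer: no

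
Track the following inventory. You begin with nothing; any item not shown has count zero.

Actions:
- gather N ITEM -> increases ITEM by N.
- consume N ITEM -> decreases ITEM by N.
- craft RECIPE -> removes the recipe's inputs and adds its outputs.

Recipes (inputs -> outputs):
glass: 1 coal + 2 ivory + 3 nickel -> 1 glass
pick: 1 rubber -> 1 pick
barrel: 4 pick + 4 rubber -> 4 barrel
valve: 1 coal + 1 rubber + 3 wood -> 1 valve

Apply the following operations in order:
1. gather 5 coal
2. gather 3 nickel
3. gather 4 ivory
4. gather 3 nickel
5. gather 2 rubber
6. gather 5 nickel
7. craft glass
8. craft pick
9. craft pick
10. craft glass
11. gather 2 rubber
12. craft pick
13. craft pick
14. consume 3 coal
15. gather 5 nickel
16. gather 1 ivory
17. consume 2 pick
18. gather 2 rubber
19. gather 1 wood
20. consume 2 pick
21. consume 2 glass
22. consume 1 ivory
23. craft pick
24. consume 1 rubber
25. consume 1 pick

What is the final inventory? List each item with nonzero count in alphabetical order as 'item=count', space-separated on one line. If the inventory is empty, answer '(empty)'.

Answer: nickel=10 wood=1

Derivation:
After 1 (gather 5 coal): coal=5
After 2 (gather 3 nickel): coal=5 nickel=3
After 3 (gather 4 ivory): coal=5 ivory=4 nickel=3
After 4 (gather 3 nickel): coal=5 ivory=4 nickel=6
After 5 (gather 2 rubber): coal=5 ivory=4 nickel=6 rubber=2
After 6 (gather 5 nickel): coal=5 ivory=4 nickel=11 rubber=2
After 7 (craft glass): coal=4 glass=1 ivory=2 nickel=8 rubber=2
After 8 (craft pick): coal=4 glass=1 ivory=2 nickel=8 pick=1 rubber=1
After 9 (craft pick): coal=4 glass=1 ivory=2 nickel=8 pick=2
After 10 (craft glass): coal=3 glass=2 nickel=5 pick=2
After 11 (gather 2 rubber): coal=3 glass=2 nickel=5 pick=2 rubber=2
After 12 (craft pick): coal=3 glass=2 nickel=5 pick=3 rubber=1
After 13 (craft pick): coal=3 glass=2 nickel=5 pick=4
After 14 (consume 3 coal): glass=2 nickel=5 pick=4
After 15 (gather 5 nickel): glass=2 nickel=10 pick=4
After 16 (gather 1 ivory): glass=2 ivory=1 nickel=10 pick=4
After 17 (consume 2 pick): glass=2 ivory=1 nickel=10 pick=2
After 18 (gather 2 rubber): glass=2 ivory=1 nickel=10 pick=2 rubber=2
After 19 (gather 1 wood): glass=2 ivory=1 nickel=10 pick=2 rubber=2 wood=1
After 20 (consume 2 pick): glass=2 ivory=1 nickel=10 rubber=2 wood=1
After 21 (consume 2 glass): ivory=1 nickel=10 rubber=2 wood=1
After 22 (consume 1 ivory): nickel=10 rubber=2 wood=1
After 23 (craft pick): nickel=10 pick=1 rubber=1 wood=1
After 24 (consume 1 rubber): nickel=10 pick=1 wood=1
After 25 (consume 1 pick): nickel=10 wood=1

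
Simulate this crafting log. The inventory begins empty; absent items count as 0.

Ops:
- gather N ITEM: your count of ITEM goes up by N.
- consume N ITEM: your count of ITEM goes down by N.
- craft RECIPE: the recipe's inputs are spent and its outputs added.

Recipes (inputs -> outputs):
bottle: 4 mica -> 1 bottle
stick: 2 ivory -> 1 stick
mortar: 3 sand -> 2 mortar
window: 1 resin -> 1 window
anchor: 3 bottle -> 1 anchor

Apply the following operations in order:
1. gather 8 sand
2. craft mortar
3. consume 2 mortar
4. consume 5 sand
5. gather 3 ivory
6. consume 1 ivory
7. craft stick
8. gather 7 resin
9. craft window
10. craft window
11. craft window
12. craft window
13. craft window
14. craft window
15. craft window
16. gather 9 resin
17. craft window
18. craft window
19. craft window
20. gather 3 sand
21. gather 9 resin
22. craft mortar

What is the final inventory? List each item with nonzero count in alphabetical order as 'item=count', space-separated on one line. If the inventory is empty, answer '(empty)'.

Answer: mortar=2 resin=15 stick=1 window=10

Derivation:
After 1 (gather 8 sand): sand=8
After 2 (craft mortar): mortar=2 sand=5
After 3 (consume 2 mortar): sand=5
After 4 (consume 5 sand): (empty)
After 5 (gather 3 ivory): ivory=3
After 6 (consume 1 ivory): ivory=2
After 7 (craft stick): stick=1
After 8 (gather 7 resin): resin=7 stick=1
After 9 (craft window): resin=6 stick=1 window=1
After 10 (craft window): resin=5 stick=1 window=2
After 11 (craft window): resin=4 stick=1 window=3
After 12 (craft window): resin=3 stick=1 window=4
After 13 (craft window): resin=2 stick=1 window=5
After 14 (craft window): resin=1 stick=1 window=6
After 15 (craft window): stick=1 window=7
After 16 (gather 9 resin): resin=9 stick=1 window=7
After 17 (craft window): resin=8 stick=1 window=8
After 18 (craft window): resin=7 stick=1 window=9
After 19 (craft window): resin=6 stick=1 window=10
After 20 (gather 3 sand): resin=6 sand=3 stick=1 window=10
After 21 (gather 9 resin): resin=15 sand=3 stick=1 window=10
After 22 (craft mortar): mortar=2 resin=15 stick=1 window=10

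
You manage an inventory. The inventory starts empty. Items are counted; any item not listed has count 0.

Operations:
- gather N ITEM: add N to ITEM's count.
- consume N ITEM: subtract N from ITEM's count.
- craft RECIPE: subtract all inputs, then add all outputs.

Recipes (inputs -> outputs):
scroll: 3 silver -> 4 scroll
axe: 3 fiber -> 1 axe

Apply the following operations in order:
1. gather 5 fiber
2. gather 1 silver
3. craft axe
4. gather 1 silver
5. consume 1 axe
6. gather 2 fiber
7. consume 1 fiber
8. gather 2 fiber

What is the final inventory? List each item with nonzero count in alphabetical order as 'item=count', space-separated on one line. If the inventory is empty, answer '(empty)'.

Answer: fiber=5 silver=2

Derivation:
After 1 (gather 5 fiber): fiber=5
After 2 (gather 1 silver): fiber=5 silver=1
After 3 (craft axe): axe=1 fiber=2 silver=1
After 4 (gather 1 silver): axe=1 fiber=2 silver=2
After 5 (consume 1 axe): fiber=2 silver=2
After 6 (gather 2 fiber): fiber=4 silver=2
After 7 (consume 1 fiber): fiber=3 silver=2
After 8 (gather 2 fiber): fiber=5 silver=2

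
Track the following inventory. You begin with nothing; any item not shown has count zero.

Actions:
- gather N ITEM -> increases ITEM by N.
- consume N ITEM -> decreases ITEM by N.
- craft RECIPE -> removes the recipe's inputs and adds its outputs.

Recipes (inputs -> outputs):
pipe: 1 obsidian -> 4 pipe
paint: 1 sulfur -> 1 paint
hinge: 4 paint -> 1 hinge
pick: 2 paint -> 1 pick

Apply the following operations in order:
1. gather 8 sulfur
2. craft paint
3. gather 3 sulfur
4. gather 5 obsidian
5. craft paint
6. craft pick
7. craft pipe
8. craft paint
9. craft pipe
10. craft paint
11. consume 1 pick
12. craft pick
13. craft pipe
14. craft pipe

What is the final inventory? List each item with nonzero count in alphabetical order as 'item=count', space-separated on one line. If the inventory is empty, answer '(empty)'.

After 1 (gather 8 sulfur): sulfur=8
After 2 (craft paint): paint=1 sulfur=7
After 3 (gather 3 sulfur): paint=1 sulfur=10
After 4 (gather 5 obsidian): obsidian=5 paint=1 sulfur=10
After 5 (craft paint): obsidian=5 paint=2 sulfur=9
After 6 (craft pick): obsidian=5 pick=1 sulfur=9
After 7 (craft pipe): obsidian=4 pick=1 pipe=4 sulfur=9
After 8 (craft paint): obsidian=4 paint=1 pick=1 pipe=4 sulfur=8
After 9 (craft pipe): obsidian=3 paint=1 pick=1 pipe=8 sulfur=8
After 10 (craft paint): obsidian=3 paint=2 pick=1 pipe=8 sulfur=7
After 11 (consume 1 pick): obsidian=3 paint=2 pipe=8 sulfur=7
After 12 (craft pick): obsidian=3 pick=1 pipe=8 sulfur=7
After 13 (craft pipe): obsidian=2 pick=1 pipe=12 sulfur=7
After 14 (craft pipe): obsidian=1 pick=1 pipe=16 sulfur=7

Answer: obsidian=1 pick=1 pipe=16 sulfur=7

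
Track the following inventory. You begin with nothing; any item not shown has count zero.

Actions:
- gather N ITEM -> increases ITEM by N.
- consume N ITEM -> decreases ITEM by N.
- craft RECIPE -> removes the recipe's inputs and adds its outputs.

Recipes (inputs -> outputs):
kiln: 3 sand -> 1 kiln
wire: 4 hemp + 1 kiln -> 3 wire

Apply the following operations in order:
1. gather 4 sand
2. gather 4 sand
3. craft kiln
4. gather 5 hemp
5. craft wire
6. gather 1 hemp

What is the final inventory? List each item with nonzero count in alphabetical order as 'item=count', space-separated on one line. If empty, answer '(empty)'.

Answer: hemp=2 sand=5 wire=3

Derivation:
After 1 (gather 4 sand): sand=4
After 2 (gather 4 sand): sand=8
After 3 (craft kiln): kiln=1 sand=5
After 4 (gather 5 hemp): hemp=5 kiln=1 sand=5
After 5 (craft wire): hemp=1 sand=5 wire=3
After 6 (gather 1 hemp): hemp=2 sand=5 wire=3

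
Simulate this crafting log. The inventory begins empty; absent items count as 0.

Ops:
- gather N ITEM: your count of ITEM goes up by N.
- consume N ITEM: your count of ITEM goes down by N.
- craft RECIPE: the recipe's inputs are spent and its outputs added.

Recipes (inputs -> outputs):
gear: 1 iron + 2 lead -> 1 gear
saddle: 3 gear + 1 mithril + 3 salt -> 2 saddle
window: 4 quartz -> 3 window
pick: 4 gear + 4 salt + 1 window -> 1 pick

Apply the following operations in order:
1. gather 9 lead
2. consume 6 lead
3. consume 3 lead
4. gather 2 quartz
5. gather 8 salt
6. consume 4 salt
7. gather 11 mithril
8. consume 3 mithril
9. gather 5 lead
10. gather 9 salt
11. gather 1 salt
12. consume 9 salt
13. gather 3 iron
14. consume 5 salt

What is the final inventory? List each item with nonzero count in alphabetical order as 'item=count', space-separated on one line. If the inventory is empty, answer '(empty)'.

After 1 (gather 9 lead): lead=9
After 2 (consume 6 lead): lead=3
After 3 (consume 3 lead): (empty)
After 4 (gather 2 quartz): quartz=2
After 5 (gather 8 salt): quartz=2 salt=8
After 6 (consume 4 salt): quartz=2 salt=4
After 7 (gather 11 mithril): mithril=11 quartz=2 salt=4
After 8 (consume 3 mithril): mithril=8 quartz=2 salt=4
After 9 (gather 5 lead): lead=5 mithril=8 quartz=2 salt=4
After 10 (gather 9 salt): lead=5 mithril=8 quartz=2 salt=13
After 11 (gather 1 salt): lead=5 mithril=8 quartz=2 salt=14
After 12 (consume 9 salt): lead=5 mithril=8 quartz=2 salt=5
After 13 (gather 3 iron): iron=3 lead=5 mithril=8 quartz=2 salt=5
After 14 (consume 5 salt): iron=3 lead=5 mithril=8 quartz=2

Answer: iron=3 lead=5 mithril=8 quartz=2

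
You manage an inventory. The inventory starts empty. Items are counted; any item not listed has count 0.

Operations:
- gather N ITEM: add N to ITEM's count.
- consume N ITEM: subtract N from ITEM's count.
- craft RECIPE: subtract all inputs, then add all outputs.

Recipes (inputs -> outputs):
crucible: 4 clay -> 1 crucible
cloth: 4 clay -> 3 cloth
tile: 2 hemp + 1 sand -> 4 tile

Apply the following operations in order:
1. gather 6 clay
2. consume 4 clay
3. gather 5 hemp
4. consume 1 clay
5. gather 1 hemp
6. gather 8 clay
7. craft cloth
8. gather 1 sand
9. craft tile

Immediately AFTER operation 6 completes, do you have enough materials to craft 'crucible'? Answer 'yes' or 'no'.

Answer: yes

Derivation:
After 1 (gather 6 clay): clay=6
After 2 (consume 4 clay): clay=2
After 3 (gather 5 hemp): clay=2 hemp=5
After 4 (consume 1 clay): clay=1 hemp=5
After 5 (gather 1 hemp): clay=1 hemp=6
After 6 (gather 8 clay): clay=9 hemp=6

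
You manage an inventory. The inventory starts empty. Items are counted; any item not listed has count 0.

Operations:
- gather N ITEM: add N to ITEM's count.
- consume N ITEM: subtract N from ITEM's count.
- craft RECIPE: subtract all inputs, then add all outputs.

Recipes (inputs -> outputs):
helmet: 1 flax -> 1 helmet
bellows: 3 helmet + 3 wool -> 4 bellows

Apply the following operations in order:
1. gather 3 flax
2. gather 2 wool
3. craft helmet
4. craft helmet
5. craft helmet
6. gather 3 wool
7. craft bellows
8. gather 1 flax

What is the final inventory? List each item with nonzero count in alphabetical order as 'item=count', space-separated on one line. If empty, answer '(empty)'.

Answer: bellows=4 flax=1 wool=2

Derivation:
After 1 (gather 3 flax): flax=3
After 2 (gather 2 wool): flax=3 wool=2
After 3 (craft helmet): flax=2 helmet=1 wool=2
After 4 (craft helmet): flax=1 helmet=2 wool=2
After 5 (craft helmet): helmet=3 wool=2
After 6 (gather 3 wool): helmet=3 wool=5
After 7 (craft bellows): bellows=4 wool=2
After 8 (gather 1 flax): bellows=4 flax=1 wool=2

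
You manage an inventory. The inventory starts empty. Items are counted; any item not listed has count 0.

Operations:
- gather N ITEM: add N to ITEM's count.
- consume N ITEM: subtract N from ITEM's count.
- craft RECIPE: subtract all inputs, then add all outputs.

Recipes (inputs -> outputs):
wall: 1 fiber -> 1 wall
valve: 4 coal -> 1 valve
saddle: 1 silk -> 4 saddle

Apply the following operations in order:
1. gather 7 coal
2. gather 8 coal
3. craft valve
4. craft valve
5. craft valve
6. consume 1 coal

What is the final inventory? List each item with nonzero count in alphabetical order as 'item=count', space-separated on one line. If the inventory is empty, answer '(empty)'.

Answer: coal=2 valve=3

Derivation:
After 1 (gather 7 coal): coal=7
After 2 (gather 8 coal): coal=15
After 3 (craft valve): coal=11 valve=1
After 4 (craft valve): coal=7 valve=2
After 5 (craft valve): coal=3 valve=3
After 6 (consume 1 coal): coal=2 valve=3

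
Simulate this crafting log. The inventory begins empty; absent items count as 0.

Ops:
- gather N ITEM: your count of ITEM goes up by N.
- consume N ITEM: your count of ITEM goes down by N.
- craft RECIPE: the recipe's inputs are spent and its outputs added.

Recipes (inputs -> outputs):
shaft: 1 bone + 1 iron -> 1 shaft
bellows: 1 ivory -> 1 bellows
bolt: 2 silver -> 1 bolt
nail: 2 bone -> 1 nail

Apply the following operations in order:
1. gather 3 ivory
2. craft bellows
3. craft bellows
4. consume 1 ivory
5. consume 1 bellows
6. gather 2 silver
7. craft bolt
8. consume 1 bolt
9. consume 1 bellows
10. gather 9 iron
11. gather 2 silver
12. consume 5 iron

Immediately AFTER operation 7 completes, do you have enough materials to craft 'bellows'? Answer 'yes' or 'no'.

Answer: no

Derivation:
After 1 (gather 3 ivory): ivory=3
After 2 (craft bellows): bellows=1 ivory=2
After 3 (craft bellows): bellows=2 ivory=1
After 4 (consume 1 ivory): bellows=2
After 5 (consume 1 bellows): bellows=1
After 6 (gather 2 silver): bellows=1 silver=2
After 7 (craft bolt): bellows=1 bolt=1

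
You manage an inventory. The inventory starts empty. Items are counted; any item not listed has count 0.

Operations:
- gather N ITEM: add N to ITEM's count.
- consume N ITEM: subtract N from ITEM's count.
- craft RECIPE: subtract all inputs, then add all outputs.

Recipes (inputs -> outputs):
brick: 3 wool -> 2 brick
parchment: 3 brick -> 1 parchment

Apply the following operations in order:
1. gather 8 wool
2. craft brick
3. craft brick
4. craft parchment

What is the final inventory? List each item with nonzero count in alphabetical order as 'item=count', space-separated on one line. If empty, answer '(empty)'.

After 1 (gather 8 wool): wool=8
After 2 (craft brick): brick=2 wool=5
After 3 (craft brick): brick=4 wool=2
After 4 (craft parchment): brick=1 parchment=1 wool=2

Answer: brick=1 parchment=1 wool=2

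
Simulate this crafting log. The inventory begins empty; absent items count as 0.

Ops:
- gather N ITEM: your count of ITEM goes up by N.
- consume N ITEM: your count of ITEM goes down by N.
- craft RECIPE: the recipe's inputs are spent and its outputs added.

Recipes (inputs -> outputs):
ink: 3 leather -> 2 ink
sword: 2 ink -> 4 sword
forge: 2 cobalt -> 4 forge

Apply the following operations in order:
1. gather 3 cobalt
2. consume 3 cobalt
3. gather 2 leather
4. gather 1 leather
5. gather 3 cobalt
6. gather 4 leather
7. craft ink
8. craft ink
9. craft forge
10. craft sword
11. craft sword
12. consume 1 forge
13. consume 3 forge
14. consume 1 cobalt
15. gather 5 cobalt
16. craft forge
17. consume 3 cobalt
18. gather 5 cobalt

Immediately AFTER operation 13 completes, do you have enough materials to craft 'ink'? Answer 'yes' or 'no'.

Answer: no

Derivation:
After 1 (gather 3 cobalt): cobalt=3
After 2 (consume 3 cobalt): (empty)
After 3 (gather 2 leather): leather=2
After 4 (gather 1 leather): leather=3
After 5 (gather 3 cobalt): cobalt=3 leather=3
After 6 (gather 4 leather): cobalt=3 leather=7
After 7 (craft ink): cobalt=3 ink=2 leather=4
After 8 (craft ink): cobalt=3 ink=4 leather=1
After 9 (craft forge): cobalt=1 forge=4 ink=4 leather=1
After 10 (craft sword): cobalt=1 forge=4 ink=2 leather=1 sword=4
After 11 (craft sword): cobalt=1 forge=4 leather=1 sword=8
After 12 (consume 1 forge): cobalt=1 forge=3 leather=1 sword=8
After 13 (consume 3 forge): cobalt=1 leather=1 sword=8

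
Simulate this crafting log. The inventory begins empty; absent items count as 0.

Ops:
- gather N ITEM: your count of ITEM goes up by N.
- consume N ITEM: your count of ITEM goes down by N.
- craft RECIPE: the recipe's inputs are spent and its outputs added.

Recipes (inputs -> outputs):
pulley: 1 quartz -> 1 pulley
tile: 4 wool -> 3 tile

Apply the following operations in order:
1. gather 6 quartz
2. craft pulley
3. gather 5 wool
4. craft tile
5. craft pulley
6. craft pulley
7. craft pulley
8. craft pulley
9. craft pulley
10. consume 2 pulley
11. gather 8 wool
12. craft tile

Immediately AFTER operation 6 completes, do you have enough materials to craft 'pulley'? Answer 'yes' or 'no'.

Answer: yes

Derivation:
After 1 (gather 6 quartz): quartz=6
After 2 (craft pulley): pulley=1 quartz=5
After 3 (gather 5 wool): pulley=1 quartz=5 wool=5
After 4 (craft tile): pulley=1 quartz=5 tile=3 wool=1
After 5 (craft pulley): pulley=2 quartz=4 tile=3 wool=1
After 6 (craft pulley): pulley=3 quartz=3 tile=3 wool=1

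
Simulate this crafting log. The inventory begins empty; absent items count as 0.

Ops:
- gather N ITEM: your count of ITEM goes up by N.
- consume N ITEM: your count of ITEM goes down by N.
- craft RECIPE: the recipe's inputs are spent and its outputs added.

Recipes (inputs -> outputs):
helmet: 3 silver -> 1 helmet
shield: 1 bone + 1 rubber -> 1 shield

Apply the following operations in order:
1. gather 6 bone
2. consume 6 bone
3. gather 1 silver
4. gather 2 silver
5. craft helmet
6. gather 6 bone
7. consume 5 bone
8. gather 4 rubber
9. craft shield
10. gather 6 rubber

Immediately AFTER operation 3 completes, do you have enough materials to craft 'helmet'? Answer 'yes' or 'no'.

After 1 (gather 6 bone): bone=6
After 2 (consume 6 bone): (empty)
After 3 (gather 1 silver): silver=1

Answer: no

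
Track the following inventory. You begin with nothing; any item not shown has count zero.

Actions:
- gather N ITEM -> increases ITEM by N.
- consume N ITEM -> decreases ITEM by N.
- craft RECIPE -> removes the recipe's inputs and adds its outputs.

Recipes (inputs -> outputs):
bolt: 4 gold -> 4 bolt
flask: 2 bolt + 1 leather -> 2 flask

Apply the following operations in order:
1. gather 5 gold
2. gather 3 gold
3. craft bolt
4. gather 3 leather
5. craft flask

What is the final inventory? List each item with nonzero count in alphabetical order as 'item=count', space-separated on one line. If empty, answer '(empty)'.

After 1 (gather 5 gold): gold=5
After 2 (gather 3 gold): gold=8
After 3 (craft bolt): bolt=4 gold=4
After 4 (gather 3 leather): bolt=4 gold=4 leather=3
After 5 (craft flask): bolt=2 flask=2 gold=4 leather=2

Answer: bolt=2 flask=2 gold=4 leather=2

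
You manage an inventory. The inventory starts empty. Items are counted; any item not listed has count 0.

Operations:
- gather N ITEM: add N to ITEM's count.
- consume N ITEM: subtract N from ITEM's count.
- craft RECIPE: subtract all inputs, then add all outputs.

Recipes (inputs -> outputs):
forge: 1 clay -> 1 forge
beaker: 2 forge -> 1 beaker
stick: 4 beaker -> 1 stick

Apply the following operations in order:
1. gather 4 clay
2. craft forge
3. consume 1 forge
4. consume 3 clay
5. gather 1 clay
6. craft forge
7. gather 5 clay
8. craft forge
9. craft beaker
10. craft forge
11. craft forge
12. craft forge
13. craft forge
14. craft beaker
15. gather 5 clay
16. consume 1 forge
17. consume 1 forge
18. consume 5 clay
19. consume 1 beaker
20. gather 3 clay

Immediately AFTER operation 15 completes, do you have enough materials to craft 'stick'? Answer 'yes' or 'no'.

After 1 (gather 4 clay): clay=4
After 2 (craft forge): clay=3 forge=1
After 3 (consume 1 forge): clay=3
After 4 (consume 3 clay): (empty)
After 5 (gather 1 clay): clay=1
After 6 (craft forge): forge=1
After 7 (gather 5 clay): clay=5 forge=1
After 8 (craft forge): clay=4 forge=2
After 9 (craft beaker): beaker=1 clay=4
After 10 (craft forge): beaker=1 clay=3 forge=1
After 11 (craft forge): beaker=1 clay=2 forge=2
After 12 (craft forge): beaker=1 clay=1 forge=3
After 13 (craft forge): beaker=1 forge=4
After 14 (craft beaker): beaker=2 forge=2
After 15 (gather 5 clay): beaker=2 clay=5 forge=2

Answer: no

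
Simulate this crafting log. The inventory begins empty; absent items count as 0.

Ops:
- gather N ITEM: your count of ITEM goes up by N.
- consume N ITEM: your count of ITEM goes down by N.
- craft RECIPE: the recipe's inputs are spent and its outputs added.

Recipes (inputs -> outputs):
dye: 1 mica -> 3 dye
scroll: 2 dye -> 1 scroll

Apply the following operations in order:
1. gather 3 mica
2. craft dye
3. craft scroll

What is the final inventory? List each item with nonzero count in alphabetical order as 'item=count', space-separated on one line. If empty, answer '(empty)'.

After 1 (gather 3 mica): mica=3
After 2 (craft dye): dye=3 mica=2
After 3 (craft scroll): dye=1 mica=2 scroll=1

Answer: dye=1 mica=2 scroll=1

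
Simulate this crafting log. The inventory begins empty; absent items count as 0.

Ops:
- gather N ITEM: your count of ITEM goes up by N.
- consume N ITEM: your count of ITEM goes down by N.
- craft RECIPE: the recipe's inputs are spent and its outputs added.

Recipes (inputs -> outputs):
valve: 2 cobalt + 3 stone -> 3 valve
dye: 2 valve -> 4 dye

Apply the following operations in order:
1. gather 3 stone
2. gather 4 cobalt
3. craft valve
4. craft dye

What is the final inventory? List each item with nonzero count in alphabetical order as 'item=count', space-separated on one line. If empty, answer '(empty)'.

After 1 (gather 3 stone): stone=3
After 2 (gather 4 cobalt): cobalt=4 stone=3
After 3 (craft valve): cobalt=2 valve=3
After 4 (craft dye): cobalt=2 dye=4 valve=1

Answer: cobalt=2 dye=4 valve=1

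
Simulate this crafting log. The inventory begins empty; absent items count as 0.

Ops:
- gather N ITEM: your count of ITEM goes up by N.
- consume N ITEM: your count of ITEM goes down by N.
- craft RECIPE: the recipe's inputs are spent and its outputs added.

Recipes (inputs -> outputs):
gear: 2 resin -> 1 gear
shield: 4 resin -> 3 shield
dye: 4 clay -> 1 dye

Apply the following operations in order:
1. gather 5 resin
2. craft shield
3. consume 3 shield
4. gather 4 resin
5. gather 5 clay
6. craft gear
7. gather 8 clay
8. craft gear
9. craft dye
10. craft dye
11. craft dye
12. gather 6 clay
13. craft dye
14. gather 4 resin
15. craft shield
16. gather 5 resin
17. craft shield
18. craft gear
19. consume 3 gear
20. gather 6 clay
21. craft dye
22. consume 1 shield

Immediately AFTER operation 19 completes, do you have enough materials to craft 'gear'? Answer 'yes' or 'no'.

After 1 (gather 5 resin): resin=5
After 2 (craft shield): resin=1 shield=3
After 3 (consume 3 shield): resin=1
After 4 (gather 4 resin): resin=5
After 5 (gather 5 clay): clay=5 resin=5
After 6 (craft gear): clay=5 gear=1 resin=3
After 7 (gather 8 clay): clay=13 gear=1 resin=3
After 8 (craft gear): clay=13 gear=2 resin=1
After 9 (craft dye): clay=9 dye=1 gear=2 resin=1
After 10 (craft dye): clay=5 dye=2 gear=2 resin=1
After 11 (craft dye): clay=1 dye=3 gear=2 resin=1
After 12 (gather 6 clay): clay=7 dye=3 gear=2 resin=1
After 13 (craft dye): clay=3 dye=4 gear=2 resin=1
After 14 (gather 4 resin): clay=3 dye=4 gear=2 resin=5
After 15 (craft shield): clay=3 dye=4 gear=2 resin=1 shield=3
After 16 (gather 5 resin): clay=3 dye=4 gear=2 resin=6 shield=3
After 17 (craft shield): clay=3 dye=4 gear=2 resin=2 shield=6
After 18 (craft gear): clay=3 dye=4 gear=3 shield=6
After 19 (consume 3 gear): clay=3 dye=4 shield=6

Answer: no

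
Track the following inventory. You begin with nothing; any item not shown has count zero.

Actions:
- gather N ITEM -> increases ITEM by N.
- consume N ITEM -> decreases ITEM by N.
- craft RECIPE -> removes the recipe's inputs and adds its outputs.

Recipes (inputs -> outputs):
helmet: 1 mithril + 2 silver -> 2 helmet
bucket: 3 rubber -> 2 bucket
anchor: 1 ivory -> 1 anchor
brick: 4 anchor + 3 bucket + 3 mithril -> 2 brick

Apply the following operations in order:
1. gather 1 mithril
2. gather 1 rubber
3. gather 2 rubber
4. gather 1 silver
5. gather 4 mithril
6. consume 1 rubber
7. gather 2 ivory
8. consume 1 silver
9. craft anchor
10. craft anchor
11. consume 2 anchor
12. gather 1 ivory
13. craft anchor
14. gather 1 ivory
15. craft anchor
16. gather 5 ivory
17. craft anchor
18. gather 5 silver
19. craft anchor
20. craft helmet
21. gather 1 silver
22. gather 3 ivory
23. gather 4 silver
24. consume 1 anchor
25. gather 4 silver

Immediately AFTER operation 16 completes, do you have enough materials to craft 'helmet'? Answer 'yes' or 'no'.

After 1 (gather 1 mithril): mithril=1
After 2 (gather 1 rubber): mithril=1 rubber=1
After 3 (gather 2 rubber): mithril=1 rubber=3
After 4 (gather 1 silver): mithril=1 rubber=3 silver=1
After 5 (gather 4 mithril): mithril=5 rubber=3 silver=1
After 6 (consume 1 rubber): mithril=5 rubber=2 silver=1
After 7 (gather 2 ivory): ivory=2 mithril=5 rubber=2 silver=1
After 8 (consume 1 silver): ivory=2 mithril=5 rubber=2
After 9 (craft anchor): anchor=1 ivory=1 mithril=5 rubber=2
After 10 (craft anchor): anchor=2 mithril=5 rubber=2
After 11 (consume 2 anchor): mithril=5 rubber=2
After 12 (gather 1 ivory): ivory=1 mithril=5 rubber=2
After 13 (craft anchor): anchor=1 mithril=5 rubber=2
After 14 (gather 1 ivory): anchor=1 ivory=1 mithril=5 rubber=2
After 15 (craft anchor): anchor=2 mithril=5 rubber=2
After 16 (gather 5 ivory): anchor=2 ivory=5 mithril=5 rubber=2

Answer: no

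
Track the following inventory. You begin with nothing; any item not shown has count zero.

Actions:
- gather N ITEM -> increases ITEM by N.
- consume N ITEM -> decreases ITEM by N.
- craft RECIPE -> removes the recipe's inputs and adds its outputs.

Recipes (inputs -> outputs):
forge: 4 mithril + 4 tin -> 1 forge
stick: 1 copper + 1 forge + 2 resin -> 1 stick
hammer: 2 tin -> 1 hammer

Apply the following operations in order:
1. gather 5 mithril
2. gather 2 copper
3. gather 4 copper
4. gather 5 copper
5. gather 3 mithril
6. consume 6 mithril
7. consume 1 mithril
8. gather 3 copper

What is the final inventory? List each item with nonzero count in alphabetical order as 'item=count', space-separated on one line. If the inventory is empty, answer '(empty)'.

Answer: copper=14 mithril=1

Derivation:
After 1 (gather 5 mithril): mithril=5
After 2 (gather 2 copper): copper=2 mithril=5
After 3 (gather 4 copper): copper=6 mithril=5
After 4 (gather 5 copper): copper=11 mithril=5
After 5 (gather 3 mithril): copper=11 mithril=8
After 6 (consume 6 mithril): copper=11 mithril=2
After 7 (consume 1 mithril): copper=11 mithril=1
After 8 (gather 3 copper): copper=14 mithril=1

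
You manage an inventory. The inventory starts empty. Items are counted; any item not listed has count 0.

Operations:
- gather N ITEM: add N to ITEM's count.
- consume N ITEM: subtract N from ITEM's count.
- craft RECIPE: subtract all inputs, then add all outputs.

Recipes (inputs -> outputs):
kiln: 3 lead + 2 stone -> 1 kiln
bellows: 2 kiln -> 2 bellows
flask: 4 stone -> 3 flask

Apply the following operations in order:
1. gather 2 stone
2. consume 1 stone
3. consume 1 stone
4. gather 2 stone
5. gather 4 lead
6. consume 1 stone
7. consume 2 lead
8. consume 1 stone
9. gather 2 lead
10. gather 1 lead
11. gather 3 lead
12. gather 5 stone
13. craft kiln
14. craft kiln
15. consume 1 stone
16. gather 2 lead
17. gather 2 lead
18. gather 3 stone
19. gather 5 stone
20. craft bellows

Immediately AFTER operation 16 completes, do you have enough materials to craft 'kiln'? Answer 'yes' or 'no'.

After 1 (gather 2 stone): stone=2
After 2 (consume 1 stone): stone=1
After 3 (consume 1 stone): (empty)
After 4 (gather 2 stone): stone=2
After 5 (gather 4 lead): lead=4 stone=2
After 6 (consume 1 stone): lead=4 stone=1
After 7 (consume 2 lead): lead=2 stone=1
After 8 (consume 1 stone): lead=2
After 9 (gather 2 lead): lead=4
After 10 (gather 1 lead): lead=5
After 11 (gather 3 lead): lead=8
After 12 (gather 5 stone): lead=8 stone=5
After 13 (craft kiln): kiln=1 lead=5 stone=3
After 14 (craft kiln): kiln=2 lead=2 stone=1
After 15 (consume 1 stone): kiln=2 lead=2
After 16 (gather 2 lead): kiln=2 lead=4

Answer: no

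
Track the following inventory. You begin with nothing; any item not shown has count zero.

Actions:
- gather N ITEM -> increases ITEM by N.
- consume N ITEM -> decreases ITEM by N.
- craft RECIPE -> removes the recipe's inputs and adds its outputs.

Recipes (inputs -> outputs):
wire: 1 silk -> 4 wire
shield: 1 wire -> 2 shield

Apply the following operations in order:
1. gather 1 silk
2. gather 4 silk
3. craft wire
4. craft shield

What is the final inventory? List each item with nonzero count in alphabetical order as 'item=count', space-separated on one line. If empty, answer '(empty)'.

After 1 (gather 1 silk): silk=1
After 2 (gather 4 silk): silk=5
After 3 (craft wire): silk=4 wire=4
After 4 (craft shield): shield=2 silk=4 wire=3

Answer: shield=2 silk=4 wire=3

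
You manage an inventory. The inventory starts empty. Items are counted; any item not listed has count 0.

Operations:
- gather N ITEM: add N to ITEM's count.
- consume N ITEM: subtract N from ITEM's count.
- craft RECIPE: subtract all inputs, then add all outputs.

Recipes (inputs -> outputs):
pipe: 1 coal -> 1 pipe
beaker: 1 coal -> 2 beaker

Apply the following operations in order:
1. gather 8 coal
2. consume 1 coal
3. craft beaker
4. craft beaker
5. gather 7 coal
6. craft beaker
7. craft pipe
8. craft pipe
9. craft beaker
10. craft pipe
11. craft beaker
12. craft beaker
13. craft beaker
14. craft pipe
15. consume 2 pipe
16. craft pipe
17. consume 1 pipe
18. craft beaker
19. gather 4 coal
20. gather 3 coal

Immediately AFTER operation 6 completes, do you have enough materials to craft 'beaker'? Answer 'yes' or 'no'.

Answer: yes

Derivation:
After 1 (gather 8 coal): coal=8
After 2 (consume 1 coal): coal=7
After 3 (craft beaker): beaker=2 coal=6
After 4 (craft beaker): beaker=4 coal=5
After 5 (gather 7 coal): beaker=4 coal=12
After 6 (craft beaker): beaker=6 coal=11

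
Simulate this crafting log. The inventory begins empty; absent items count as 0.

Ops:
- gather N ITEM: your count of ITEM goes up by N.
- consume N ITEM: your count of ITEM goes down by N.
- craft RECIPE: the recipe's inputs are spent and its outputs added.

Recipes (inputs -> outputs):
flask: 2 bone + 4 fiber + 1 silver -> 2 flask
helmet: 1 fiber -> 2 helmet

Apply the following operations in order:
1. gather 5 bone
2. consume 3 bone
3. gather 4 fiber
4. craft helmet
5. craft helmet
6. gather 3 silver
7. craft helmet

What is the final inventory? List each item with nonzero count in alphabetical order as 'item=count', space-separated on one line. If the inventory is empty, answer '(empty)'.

Answer: bone=2 fiber=1 helmet=6 silver=3

Derivation:
After 1 (gather 5 bone): bone=5
After 2 (consume 3 bone): bone=2
After 3 (gather 4 fiber): bone=2 fiber=4
After 4 (craft helmet): bone=2 fiber=3 helmet=2
After 5 (craft helmet): bone=2 fiber=2 helmet=4
After 6 (gather 3 silver): bone=2 fiber=2 helmet=4 silver=3
After 7 (craft helmet): bone=2 fiber=1 helmet=6 silver=3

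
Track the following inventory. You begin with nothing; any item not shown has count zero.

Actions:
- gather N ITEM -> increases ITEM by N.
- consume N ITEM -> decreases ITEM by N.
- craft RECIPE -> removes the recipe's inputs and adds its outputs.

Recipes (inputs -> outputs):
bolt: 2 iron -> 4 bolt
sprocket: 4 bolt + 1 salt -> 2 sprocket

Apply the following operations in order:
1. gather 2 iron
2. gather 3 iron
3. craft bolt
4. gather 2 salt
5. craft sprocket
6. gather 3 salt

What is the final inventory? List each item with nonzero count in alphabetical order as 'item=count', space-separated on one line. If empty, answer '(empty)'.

Answer: iron=3 salt=4 sprocket=2

Derivation:
After 1 (gather 2 iron): iron=2
After 2 (gather 3 iron): iron=5
After 3 (craft bolt): bolt=4 iron=3
After 4 (gather 2 salt): bolt=4 iron=3 salt=2
After 5 (craft sprocket): iron=3 salt=1 sprocket=2
After 6 (gather 3 salt): iron=3 salt=4 sprocket=2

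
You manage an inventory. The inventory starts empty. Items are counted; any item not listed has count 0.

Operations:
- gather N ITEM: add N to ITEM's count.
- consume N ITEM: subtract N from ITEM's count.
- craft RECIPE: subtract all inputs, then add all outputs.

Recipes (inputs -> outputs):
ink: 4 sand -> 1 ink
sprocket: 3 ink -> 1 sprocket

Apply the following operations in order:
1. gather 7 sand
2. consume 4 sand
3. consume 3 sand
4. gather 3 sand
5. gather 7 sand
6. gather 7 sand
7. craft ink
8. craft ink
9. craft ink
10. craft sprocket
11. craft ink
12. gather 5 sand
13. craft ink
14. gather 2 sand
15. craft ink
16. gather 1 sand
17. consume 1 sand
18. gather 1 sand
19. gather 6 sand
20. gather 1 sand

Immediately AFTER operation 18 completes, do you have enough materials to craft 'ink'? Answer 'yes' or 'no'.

Answer: no

Derivation:
After 1 (gather 7 sand): sand=7
After 2 (consume 4 sand): sand=3
After 3 (consume 3 sand): (empty)
After 4 (gather 3 sand): sand=3
After 5 (gather 7 sand): sand=10
After 6 (gather 7 sand): sand=17
After 7 (craft ink): ink=1 sand=13
After 8 (craft ink): ink=2 sand=9
After 9 (craft ink): ink=3 sand=5
After 10 (craft sprocket): sand=5 sprocket=1
After 11 (craft ink): ink=1 sand=1 sprocket=1
After 12 (gather 5 sand): ink=1 sand=6 sprocket=1
After 13 (craft ink): ink=2 sand=2 sprocket=1
After 14 (gather 2 sand): ink=2 sand=4 sprocket=1
After 15 (craft ink): ink=3 sprocket=1
After 16 (gather 1 sand): ink=3 sand=1 sprocket=1
After 17 (consume 1 sand): ink=3 sprocket=1
After 18 (gather 1 sand): ink=3 sand=1 sprocket=1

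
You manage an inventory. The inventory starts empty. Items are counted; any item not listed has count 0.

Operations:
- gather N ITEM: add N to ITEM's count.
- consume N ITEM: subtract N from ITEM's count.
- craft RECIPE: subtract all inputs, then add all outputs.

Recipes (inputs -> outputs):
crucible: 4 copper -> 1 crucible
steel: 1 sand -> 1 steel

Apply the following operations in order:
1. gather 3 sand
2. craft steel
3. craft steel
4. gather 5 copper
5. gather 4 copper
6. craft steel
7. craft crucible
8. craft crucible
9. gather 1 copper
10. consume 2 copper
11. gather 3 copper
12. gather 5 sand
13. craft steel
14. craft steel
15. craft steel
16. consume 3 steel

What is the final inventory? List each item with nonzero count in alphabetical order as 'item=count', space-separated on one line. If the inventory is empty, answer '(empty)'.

After 1 (gather 3 sand): sand=3
After 2 (craft steel): sand=2 steel=1
After 3 (craft steel): sand=1 steel=2
After 4 (gather 5 copper): copper=5 sand=1 steel=2
After 5 (gather 4 copper): copper=9 sand=1 steel=2
After 6 (craft steel): copper=9 steel=3
After 7 (craft crucible): copper=5 crucible=1 steel=3
After 8 (craft crucible): copper=1 crucible=2 steel=3
After 9 (gather 1 copper): copper=2 crucible=2 steel=3
After 10 (consume 2 copper): crucible=2 steel=3
After 11 (gather 3 copper): copper=3 crucible=2 steel=3
After 12 (gather 5 sand): copper=3 crucible=2 sand=5 steel=3
After 13 (craft steel): copper=3 crucible=2 sand=4 steel=4
After 14 (craft steel): copper=3 crucible=2 sand=3 steel=5
After 15 (craft steel): copper=3 crucible=2 sand=2 steel=6
After 16 (consume 3 steel): copper=3 crucible=2 sand=2 steel=3

Answer: copper=3 crucible=2 sand=2 steel=3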